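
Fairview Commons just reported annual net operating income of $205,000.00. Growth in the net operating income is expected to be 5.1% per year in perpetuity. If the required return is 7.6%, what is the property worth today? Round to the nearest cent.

D₁ = D₀ × (1 + g) = $205,000.00 × 1.051 = $215,455.0000
Growing perpetuity: P = D₁ / (r − g) = $215,455.0000 / (0.076 − 0.051) = $8,618,200.00

$8618200.00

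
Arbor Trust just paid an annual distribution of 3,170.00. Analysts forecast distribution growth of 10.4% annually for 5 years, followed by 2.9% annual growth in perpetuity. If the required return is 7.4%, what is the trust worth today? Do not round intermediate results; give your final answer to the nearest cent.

D_1 = 3499.68000
D_2 = 3863.64672
D_3 = 4265.46598
D_4 = 4709.07444
D_5 = 5198.81818
Terminal value at year 5: TV = D_5×(1+g_2)/(r−g_2) = 5349.58391/0.045 = 118879.64244
P_0 = D_1/(1+r)^1 + D_2/(1+r)^2 + D_3/(1+r)^3 + D_4/(1+r)^4 + D_5/(1+r)^5 + TV/(1+r)^5
    = 3258.54749 + 3349.56837 + 3443.13173 + 3539.30859 + 3638.17196 + 83192.86549 = 100421.59362

100421.59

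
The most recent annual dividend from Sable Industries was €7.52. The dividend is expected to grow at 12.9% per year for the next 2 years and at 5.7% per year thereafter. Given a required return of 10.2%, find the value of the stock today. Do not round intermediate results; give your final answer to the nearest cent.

€201.00

D_1 = 8.49008
D_2 = 9.58530
Terminal value at year 2: TV = D_2×(1+g_2)/(r−g_2) = 10.13166/0.045 = 225.14805
P_0 = D_1/(1+r)^1 + D_2/(1+r)^2 + TV/(1+r)^2
    = 7.70425 + 7.89301 + 185.39798 = 200.99524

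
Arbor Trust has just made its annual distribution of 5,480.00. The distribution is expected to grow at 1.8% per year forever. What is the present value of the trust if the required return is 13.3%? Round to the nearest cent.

D₁ = D₀ × (1 + g) = 5,480.00 × 1.018 = 5,578.6400
Growing perpetuity: P = D₁ / (r − g) = 5,578.6400 / (0.133 − 0.018) = 48,509.91

48509.91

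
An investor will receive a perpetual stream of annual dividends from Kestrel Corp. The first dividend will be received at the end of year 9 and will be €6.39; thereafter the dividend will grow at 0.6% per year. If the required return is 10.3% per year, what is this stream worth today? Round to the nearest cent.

Value at end of year 8: C₁ / (r − g) = €6.39 / (0.103 − 0.006) = €65.8763
Discount to today: PV = €65.8763 / (1 + 0.103)^8 = €65.8763 / 2.190807 = €30.07

€30.07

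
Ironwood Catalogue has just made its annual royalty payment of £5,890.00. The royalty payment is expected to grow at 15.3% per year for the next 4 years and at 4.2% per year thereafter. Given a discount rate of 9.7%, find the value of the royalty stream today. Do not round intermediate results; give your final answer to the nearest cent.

£162903.48

D_1 = 6791.17000
D_2 = 7830.21901
D_3 = 9028.24252
D_4 = 10409.56362
Terminal value at year 4: TV = D_4×(1+g_2)/(r−g_2) = 10846.76530/0.055 = 197213.91447
P_0 = D_1/(1+r)^1 + D_2/(1+r)^2 + D_3/(1+r)^3 + D_4/(1+r)^4 + TV/(1+r)^4
    = 6190.67457 + 6506.69806 + 6838.85403 + 7187.96599 + 136179.28297 = 162903.47562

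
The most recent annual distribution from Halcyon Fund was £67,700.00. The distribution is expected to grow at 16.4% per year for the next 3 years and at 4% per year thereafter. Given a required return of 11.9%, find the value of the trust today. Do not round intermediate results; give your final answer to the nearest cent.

D_1 = 78802.80000
D_2 = 91726.45920
D_3 = 106769.59851
Terminal value at year 3: TV = D_3×(1+g_2)/(r−g_2) = 111040.38245/0.079 = 1405574.46138
P_0 = D_1/(1+r)^1 + D_2/(1+r)^2 + D_3/(1+r)^3 + TV/(1+r)^3
    = 70422.52011 + 73254.52494 + 76200.41736 + 1003144.73488 = 1223022.19729

£1223022.20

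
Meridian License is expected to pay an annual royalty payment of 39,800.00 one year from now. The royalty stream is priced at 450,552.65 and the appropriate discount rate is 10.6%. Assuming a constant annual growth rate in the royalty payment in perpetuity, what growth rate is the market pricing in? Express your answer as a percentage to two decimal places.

P = D₁/(r−g) ⇒ g = r − D₁/P = 0.106 − 39,800.00/450,552.65 = 0.017664

1.77%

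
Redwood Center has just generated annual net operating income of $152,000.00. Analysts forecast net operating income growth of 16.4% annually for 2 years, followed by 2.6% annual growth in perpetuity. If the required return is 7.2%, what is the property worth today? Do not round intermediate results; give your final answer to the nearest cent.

D_1 = 176928.00000
D_2 = 205944.19200
Terminal value at year 2: TV = D_2×(1+g_2)/(r−g_2) = 211298.74099/0.046 = 4593450.89113
P_0 = D_1/(1+r)^1 + D_2/(1+r)^2 + TV/(1+r)^2
    = 165044.77612 + 179209.06661 + 3997141.35520 = 4341395.19792

$4341395.20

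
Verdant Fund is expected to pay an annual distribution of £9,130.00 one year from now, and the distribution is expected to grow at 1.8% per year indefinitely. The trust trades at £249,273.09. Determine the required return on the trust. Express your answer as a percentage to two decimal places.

5.46%

P = D₁/(r − g) ⇒ r = D₁/P + g = £9,130.0000/£249,273.09 + 0.018 = 0.036626 + 0.018 = 0.054626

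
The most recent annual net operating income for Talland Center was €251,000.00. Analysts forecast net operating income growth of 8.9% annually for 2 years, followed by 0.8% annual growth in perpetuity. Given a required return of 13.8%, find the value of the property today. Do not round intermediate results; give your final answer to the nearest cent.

€2252266.06

D_1 = 273339.00000
D_2 = 297666.17100
Terminal value at year 2: TV = D_2×(1+g_2)/(r−g_2) = 300047.50037/0.13 = 2308057.69514
P_0 = D_1/(1+r)^1 + D_2/(1+r)^2 + TV/(1+r)^2
    = 240192.44288 + 229850.23752 + 1782223.38016 = 2252266.06057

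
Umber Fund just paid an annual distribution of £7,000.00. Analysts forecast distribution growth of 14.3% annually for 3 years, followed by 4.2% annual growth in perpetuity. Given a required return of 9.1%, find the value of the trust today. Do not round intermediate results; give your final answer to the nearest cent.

D_1 = 8001.00000
D_2 = 9145.14300
D_3 = 10452.89845
Terminal value at year 3: TV = D_3×(1+g_2)/(r−g_2) = 10891.92018/0.049 = 222284.08538
P_0 = D_1/(1+r)^1 + D_2/(1+r)^2 + D_3/(1+r)^3 + TV/(1+r)^3
    = 7333.63886 + 7683.17985 + 8049.38091 + 171172.54916 = 194238.74879

£194238.75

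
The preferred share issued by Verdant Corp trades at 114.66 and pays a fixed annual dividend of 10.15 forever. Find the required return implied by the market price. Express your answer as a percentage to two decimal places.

8.85%

P = C/r ⇒ r = C/P = 10.15/114.66 = 0.088523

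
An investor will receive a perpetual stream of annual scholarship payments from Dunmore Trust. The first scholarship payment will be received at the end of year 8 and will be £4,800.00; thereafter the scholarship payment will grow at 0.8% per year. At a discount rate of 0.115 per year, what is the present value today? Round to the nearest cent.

Value at end of year 7: C₁ / (r − g) = £4,800.00 / (0.115 − 0.008) = £44,859.8131
Discount to today: PV = £44,859.8131 / (1 + 0.115)^7 = £44,859.8131 / 2.142516 = £20,937.91

£20937.91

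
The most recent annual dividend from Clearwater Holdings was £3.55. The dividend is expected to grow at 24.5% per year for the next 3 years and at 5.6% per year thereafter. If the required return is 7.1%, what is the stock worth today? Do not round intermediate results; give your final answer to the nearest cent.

£407.09

D_1 = 4.41975
D_2 = 5.50259
D_3 = 6.85072
Terminal value at year 3: TV = D_3×(1+g_2)/(r−g_2) = 7.23436/0.015 = 482.29090
P_0 = D_1/(1+r)^1 + D_2/(1+r)^2 + D_3/(1+r)^3 + TV/(1+r)^3
    = 4.12675 + 4.79720 + 5.57658 + 392.59128 = 407.09182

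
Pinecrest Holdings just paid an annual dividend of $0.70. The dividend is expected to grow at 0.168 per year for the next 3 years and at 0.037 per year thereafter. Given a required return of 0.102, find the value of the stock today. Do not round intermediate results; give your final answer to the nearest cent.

D_1 = 0.81760
D_2 = 0.95496
D_3 = 1.11539
Terminal value at year 3: TV = D_3×(1+g_2)/(r−g_2) = 1.15666/0.065 = 17.79475
P_0 = D_1/(1+r)^1 + D_2/(1+r)^2 + D_3/(1+r)^3 + TV/(1+r)^3
    = 0.74192 + 0.78636 + 0.83345 + 13.29680 = 15.65854

$15.66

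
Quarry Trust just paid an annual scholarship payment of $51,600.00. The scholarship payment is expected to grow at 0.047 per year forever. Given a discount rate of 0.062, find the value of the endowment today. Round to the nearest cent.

$3601680.00

D₁ = D₀ × (1 + g) = $51,600.00 × 1.047 = $54,025.2000
Growing perpetuity: P = D₁ / (r − g) = $54,025.2000 / (0.062 − 0.047) = $3,601,680.00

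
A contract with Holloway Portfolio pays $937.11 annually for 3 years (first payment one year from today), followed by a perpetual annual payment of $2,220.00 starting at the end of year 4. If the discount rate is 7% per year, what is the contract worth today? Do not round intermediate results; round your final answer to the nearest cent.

$28347.58

PV of 3-year annuity: $937.11 × [1 − (1+0.07)^−3] / 0.07 = 2459.27281
Perpetuity value at year 3: $2,220.00 / 0.07 = 31714.28571
PV of perpetuity: 31714.28571 / (1+0.07)^3 = 25888.30410
Total PV = 2459.27281 + 25888.30410 = 28347.57690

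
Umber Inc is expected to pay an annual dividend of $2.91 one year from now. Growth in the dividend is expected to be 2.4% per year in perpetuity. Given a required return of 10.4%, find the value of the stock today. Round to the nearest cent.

Growing perpetuity: P = D₁ / (r − g) = $2.9100 / (0.104 − 0.024) = $36.38

$36.38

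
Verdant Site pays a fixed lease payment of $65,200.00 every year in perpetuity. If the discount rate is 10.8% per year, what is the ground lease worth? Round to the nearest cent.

Level perpetuity: PV = C / r = $65,200.00 / 0.108 = $603,703.70

$603703.70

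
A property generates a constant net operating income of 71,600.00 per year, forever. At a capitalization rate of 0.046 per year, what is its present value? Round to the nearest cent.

1556521.74

Level perpetuity: PV = C / r = 71,600.00 / 0.046 = 1,556,521.74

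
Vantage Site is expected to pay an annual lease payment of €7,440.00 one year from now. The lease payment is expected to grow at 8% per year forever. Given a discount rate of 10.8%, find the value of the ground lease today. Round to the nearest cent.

Growing perpetuity: P = D₁ / (r − g) = €7,440.0000 / (0.108 − 0.08) = €265,714.29

€265714.29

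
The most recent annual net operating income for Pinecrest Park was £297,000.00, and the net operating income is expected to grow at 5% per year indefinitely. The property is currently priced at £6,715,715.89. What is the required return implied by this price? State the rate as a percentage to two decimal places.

9.64%

D₁ = £297,000.00 × 1.05 = £311,850.0000
P = D₁/(r − g) ⇒ r = D₁/P + g = £311,850.0000/£6,715,715.89 + 0.05 = 0.046436 + 0.05 = 0.096436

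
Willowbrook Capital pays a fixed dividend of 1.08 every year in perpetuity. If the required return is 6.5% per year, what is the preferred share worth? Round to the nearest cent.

Level perpetuity: PV = C / r = 1.08 / 0.065 = 16.62

16.62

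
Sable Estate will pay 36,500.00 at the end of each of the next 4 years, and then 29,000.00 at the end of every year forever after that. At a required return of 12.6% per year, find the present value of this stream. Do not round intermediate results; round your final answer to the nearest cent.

PV of 4-year annuity: 36,500.00 × [1 − (1+0.126)^−4] / 0.126 = 109476.74281
Perpetuity value at year 4: 29,000.00 / 0.126 = 230158.73016
PV of perpetuity: 230158.73016 / (1+0.126)^4 = 143177.20847
Total PV = 109476.74281 + 143177.20847 = 252653.95128

252653.95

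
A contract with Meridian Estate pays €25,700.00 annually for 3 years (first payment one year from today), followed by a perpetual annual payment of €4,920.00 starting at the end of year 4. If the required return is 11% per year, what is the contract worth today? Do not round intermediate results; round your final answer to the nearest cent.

€95507.66

PV of 3-year annuity: €25,700.00 × [1 − (1+0.11)^−3] / 0.11 = 62803.46819
Perpetuity value at year 3: €4,920.00 / 0.11 = 44727.27273
PV of perpetuity: 44727.27273 / (1+0.11)^3 = 32704.19633
Total PV = 62803.46819 + 32704.19633 = 95507.66451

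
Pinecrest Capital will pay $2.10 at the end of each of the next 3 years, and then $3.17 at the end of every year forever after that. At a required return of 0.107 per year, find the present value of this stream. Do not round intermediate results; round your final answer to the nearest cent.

PV of 3-year annuity: $2.10 × [1 − (1+0.107)^−3] / 0.107 = 5.15870
Perpetuity value at year 3: $3.17 / 0.107 = 29.62617
PV of perpetuity: 29.62617 / (1+0.107)^3 = 21.83899
Total PV = 5.15870 + 21.83899 = 26.99769

$27.00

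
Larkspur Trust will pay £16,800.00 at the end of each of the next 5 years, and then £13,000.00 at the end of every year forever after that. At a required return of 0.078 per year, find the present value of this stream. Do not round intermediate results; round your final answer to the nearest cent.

PV of 5-year annuity: £16,800.00 × [1 − (1+0.078)^−5] / 0.078 = 67432.60363
Perpetuity value at year 5: £13,000.00 / 0.078 = 166666.66667
PV of perpetuity: 166666.66667 / (1+0.078)^5 = 114486.67576
Total PV = 67432.60363 + 114486.67576 = 181919.27939

£181919.28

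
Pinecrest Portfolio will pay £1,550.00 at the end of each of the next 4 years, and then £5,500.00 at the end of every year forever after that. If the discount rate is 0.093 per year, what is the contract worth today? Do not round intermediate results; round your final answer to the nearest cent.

£46426.71

PV of 4-year annuity: £1,550.00 × [1 − (1+0.093)^−4] / 0.093 = 4988.67659
Perpetuity value at year 4: £5,500.00 / 0.093 = 59139.78495
PV of perpetuity: 59139.78495 / (1+0.093)^4 = 41438.02930
Total PV = 4988.67659 + 41438.02930 = 46426.70589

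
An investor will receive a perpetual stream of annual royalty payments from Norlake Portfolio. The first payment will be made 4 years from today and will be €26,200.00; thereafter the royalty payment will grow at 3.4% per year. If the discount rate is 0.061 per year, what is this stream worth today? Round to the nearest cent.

€812440.15

Value at end of year 3: C₁ / (r − g) = €26,200.00 / (0.061 − 0.034) = €970,370.3704
Discount to today: PV = €970,370.3704 / (1 + 0.061)^3 = €970,370.3704 / 1.194390 = €812,440.15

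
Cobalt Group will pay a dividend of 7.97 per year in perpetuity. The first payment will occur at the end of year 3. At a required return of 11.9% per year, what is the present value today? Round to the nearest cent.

53.49

Value at end of year 2: C / r = 7.97 / 0.119 = 66.9748
Discount to today: PV = 66.9748 / (1 + 0.119)^2 = 66.9748 / 1.252161 = 53.49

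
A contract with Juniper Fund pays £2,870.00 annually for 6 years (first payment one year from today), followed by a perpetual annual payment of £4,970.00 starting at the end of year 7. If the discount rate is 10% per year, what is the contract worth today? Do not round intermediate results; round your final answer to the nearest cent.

PV of 6-year annuity: £2,870.00 × [1 − (1+0.1)^−6] / 0.1 = 12499.59821
Perpetuity value at year 6: £4,970.00 / 0.1 = 49700.00000
PV of perpetuity: 49700.00000 / (1+0.1)^6 = 28054.35432
Total PV = 12499.59821 + 28054.35432 = 40553.95253

£40553.95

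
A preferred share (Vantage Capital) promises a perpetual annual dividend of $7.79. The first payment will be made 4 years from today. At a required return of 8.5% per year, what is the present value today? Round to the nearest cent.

$71.75

Value at end of year 3: C / r = $7.79 / 0.085 = $91.6471
Discount to today: PV = $91.6471 / (1 + 0.085)^3 = $91.6471 / 1.277289 = $71.75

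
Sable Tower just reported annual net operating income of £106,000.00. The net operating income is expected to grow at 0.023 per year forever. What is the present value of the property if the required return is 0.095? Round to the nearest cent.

£1506083.33

D₁ = D₀ × (1 + g) = £106,000.00 × 1.023 = £108,438.0000
Growing perpetuity: P = D₁ / (r − g) = £108,438.0000 / (0.095 − 0.023) = £1,506,083.33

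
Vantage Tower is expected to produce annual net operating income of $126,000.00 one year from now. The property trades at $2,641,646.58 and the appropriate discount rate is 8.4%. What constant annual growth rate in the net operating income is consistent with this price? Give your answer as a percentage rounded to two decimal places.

3.63%

P = D₁/(r−g) ⇒ g = r − D₁/P = 0.084 − $126,000.00/$2,641,646.58 = 0.036302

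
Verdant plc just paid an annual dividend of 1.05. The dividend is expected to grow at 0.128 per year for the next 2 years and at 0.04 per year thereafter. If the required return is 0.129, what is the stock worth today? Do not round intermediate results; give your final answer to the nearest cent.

14.35

D_1 = 1.18440
D_2 = 1.33600
Terminal value at year 2: TV = D_2×(1+g_2)/(r−g_2) = 1.38944/0.089 = 15.61172
P_0 = D_1/(1+r)^1 + D_2/(1+r)^2 + TV/(1+r)^2
    = 1.04907 + 1.04814 + 12.24794 = 14.34515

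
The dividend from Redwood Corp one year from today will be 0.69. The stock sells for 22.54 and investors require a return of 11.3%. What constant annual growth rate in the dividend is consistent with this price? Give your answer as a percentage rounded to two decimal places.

P = D₁/(r−g) ⇒ g = r − D₁/P = 0.113 − 0.69/22.54 = 0.082388

8.24%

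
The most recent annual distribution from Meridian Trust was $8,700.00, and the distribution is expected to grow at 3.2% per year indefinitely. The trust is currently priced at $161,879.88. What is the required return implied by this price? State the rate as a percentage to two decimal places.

D₁ = $8,700.00 × 1.032 = $8,978.4000
P = D₁/(r − g) ⇒ r = D₁/P + g = $8,978.4000/$161,879.88 + 0.032 = 0.055463 + 0.032 = 0.087463

8.75%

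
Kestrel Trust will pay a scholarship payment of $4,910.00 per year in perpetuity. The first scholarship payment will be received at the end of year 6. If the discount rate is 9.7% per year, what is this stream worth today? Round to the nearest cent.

$31862.26

Value at end of year 5: C / r = $4,910.00 / 0.097 = $50,618.5567
Discount to today: PV = $50,618.5567 / (1 + 0.097)^5 = $50,618.5567 / 1.588668 = $31,862.26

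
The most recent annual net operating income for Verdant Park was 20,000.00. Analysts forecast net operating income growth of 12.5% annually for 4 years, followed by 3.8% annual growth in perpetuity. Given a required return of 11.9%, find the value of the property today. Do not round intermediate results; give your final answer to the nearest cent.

342915.79

D_1 = 22500.00000
D_2 = 25312.50000
D_3 = 28476.56250
D_4 = 32036.13281
Terminal value at year 4: TV = D_4×(1+g_2)/(r−g_2) = 33253.50586/0.081 = 410537.10938
P_0 = D_1/(1+r)^1 + D_2/(1+r)^2 + D_3/(1+r)^3 + D_4/(1+r)^4 + TV/(1+r)^4
    = 20107.23861 + 20215.05222 + 20323.44392 + 20432.41681 + 261837.63762 = 342915.78917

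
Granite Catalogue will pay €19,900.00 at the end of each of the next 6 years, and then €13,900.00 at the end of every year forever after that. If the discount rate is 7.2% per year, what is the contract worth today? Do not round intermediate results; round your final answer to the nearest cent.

€221479.07

PV of 6-year annuity: €19,900.00 × [1 − (1+0.072)^−6] / 0.072 = 94271.31010
Perpetuity value at year 6: €13,900.00 / 0.072 = 193055.55556
PV of perpetuity: 193055.55556 / (1+0.072)^6 = 127207.75604
Total PV = 94271.31010 + 127207.75604 = 221479.06614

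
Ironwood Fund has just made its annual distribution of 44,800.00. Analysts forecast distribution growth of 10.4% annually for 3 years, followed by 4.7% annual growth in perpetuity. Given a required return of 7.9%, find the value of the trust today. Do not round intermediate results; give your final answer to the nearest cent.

D_1 = 49459.20000
D_2 = 54602.95680
D_3 = 60281.66431
Terminal value at year 3: TV = D_3×(1+g_2)/(r−g_2) = 63114.90253/0.032 = 1972340.70405
P_0 = D_1/(1+r)^1 + D_2/(1+r)^2 + D_3/(1+r)^3 + TV/(1+r)^3
    = 45837.99815 + 46900.04630 + 47986.70168 + 1570064.89554 = 1710789.64166

1710789.64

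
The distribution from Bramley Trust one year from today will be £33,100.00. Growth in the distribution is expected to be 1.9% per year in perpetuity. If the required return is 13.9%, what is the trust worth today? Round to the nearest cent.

£275833.33

Growing perpetuity: P = D₁ / (r − g) = £33,100.0000 / (0.139 − 0.019) = £275,833.33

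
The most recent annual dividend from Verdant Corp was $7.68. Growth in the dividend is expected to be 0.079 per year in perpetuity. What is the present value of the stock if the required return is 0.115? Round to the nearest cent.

$230.19

D₁ = D₀ × (1 + g) = $7.68 × 1.079 = $8.2867
Growing perpetuity: P = D₁ / (r − g) = $8.2867 / (0.115 − 0.079) = $230.19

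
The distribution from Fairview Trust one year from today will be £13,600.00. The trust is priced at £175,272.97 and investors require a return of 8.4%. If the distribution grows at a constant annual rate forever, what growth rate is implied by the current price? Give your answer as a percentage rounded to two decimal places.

0.64%

P = D₁/(r−g) ⇒ g = r − D₁/P = 0.084 − £13,600.00/£175,272.97 = 0.006407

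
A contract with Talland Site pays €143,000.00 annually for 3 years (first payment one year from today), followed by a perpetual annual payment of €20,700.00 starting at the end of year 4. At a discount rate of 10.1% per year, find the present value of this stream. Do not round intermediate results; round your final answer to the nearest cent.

PV of 3-year annuity: €143,000.00 × [1 − (1+0.101)^−3] / 0.101 = 354994.69603
Perpetuity value at year 3: €20,700.00 / 0.101 = 204950.49505
PV of perpetuity: 204950.49505 / (1+0.101)^3 = 153563.15094
Total PV = 354994.69603 + 153563.15094 = 508557.84697

€508557.85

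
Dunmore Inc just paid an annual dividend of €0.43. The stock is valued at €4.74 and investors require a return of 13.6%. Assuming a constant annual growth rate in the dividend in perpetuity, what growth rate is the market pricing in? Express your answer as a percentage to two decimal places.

P = D₀(1+g)/(r−g) ⇒ P(r−g) = D₀(1+g) ⇒ g(P+D₀) = P·r − D₀
g = (P·r − D₀)/(P + D₀) = (€4.74×0.136 − €0.43) / (€4.74 + €0.43) = 0.041516

4.15%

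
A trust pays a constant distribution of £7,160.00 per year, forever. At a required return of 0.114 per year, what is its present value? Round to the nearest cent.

Level perpetuity: PV = C / r = £7,160.00 / 0.114 = £62,807.02

£62807.02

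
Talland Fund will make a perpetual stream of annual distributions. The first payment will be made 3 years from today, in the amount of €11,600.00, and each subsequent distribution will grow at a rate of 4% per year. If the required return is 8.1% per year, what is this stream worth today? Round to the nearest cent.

€242115.58

Value at end of year 2: C₁ / (r − g) = €11,600.00 / (0.081 − 0.04) = €282,926.8293
Discount to today: PV = €282,926.8293 / (1 + 0.081)^2 = €282,926.8293 / 1.168561 = €242,115.58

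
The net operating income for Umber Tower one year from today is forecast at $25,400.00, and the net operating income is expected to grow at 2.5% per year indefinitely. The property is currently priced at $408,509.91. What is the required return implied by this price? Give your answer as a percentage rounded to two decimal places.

8.72%

P = D₁/(r − g) ⇒ r = D₁/P + g = $25,400.0000/$408,509.91 + 0.025 = 0.062177 + 0.025 = 0.087177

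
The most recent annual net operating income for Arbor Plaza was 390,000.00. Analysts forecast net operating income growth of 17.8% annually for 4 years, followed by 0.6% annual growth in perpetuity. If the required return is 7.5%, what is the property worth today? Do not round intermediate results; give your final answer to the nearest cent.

D_1 = 459420.00000
D_2 = 541196.76000
D_3 = 637529.78328
D_4 = 751010.08470
Terminal value at year 4: TV = D_4×(1+g_2)/(r−g_2) = 755516.14521/0.069 = 10949509.35090
P_0 = D_1/(1+r)^1 + D_2/(1+r)^2 + D_3/(1+r)^3 + D_4/(1+r)^4 + TV/(1+r)^4
    = 427367.44186 + 468315.20606 + 513186.33743 + 562356.74929 + 8198998.40274 = 10170224.13738

10170224.14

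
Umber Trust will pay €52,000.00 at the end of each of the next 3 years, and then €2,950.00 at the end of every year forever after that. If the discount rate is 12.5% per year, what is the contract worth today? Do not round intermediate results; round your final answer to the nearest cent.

PV of 3-year annuity: €52,000.00 × [1 − (1+0.125)^−3] / 0.125 = 123829.90398
Perpetuity value at year 3: €2,950.00 / 0.125 = 23600.00000
PV of perpetuity: 23600.00000 / (1+0.125)^3 = 16575.03429
Total PV = 123829.90398 + 16575.03429 = 140404.93827

€140404.94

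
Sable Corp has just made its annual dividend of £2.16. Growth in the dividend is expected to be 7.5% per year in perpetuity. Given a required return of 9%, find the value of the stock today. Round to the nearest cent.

£154.80

D₁ = D₀ × (1 + g) = £2.16 × 1.075 = £2.3220
Growing perpetuity: P = D₁ / (r − g) = £2.3220 / (0.09 − 0.075) = £154.80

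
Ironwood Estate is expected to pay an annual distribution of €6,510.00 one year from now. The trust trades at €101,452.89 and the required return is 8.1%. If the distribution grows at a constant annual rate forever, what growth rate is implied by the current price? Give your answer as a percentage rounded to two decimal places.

P = D₁/(r−g) ⇒ g = r − D₁/P = 0.081 − €6,510.00/€101,452.89 = 0.016832

1.68%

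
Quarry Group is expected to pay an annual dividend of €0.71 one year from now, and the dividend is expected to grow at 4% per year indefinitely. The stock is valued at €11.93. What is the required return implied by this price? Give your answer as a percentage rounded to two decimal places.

9.95%

P = D₁/(r − g) ⇒ r = D₁/P + g = €0.7100/€11.93 + 0.04 = 0.059514 + 0.04 = 0.099514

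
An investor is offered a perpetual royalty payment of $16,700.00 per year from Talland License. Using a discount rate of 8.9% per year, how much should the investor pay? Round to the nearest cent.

$187640.45

Level perpetuity: PV = C / r = $16,700.00 / 0.089 = $187,640.45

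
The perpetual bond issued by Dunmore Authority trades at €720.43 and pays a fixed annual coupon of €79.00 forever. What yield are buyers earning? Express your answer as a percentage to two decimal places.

10.97%

P = C/r ⇒ r = C/P = €79.00/€720.43 = 0.109657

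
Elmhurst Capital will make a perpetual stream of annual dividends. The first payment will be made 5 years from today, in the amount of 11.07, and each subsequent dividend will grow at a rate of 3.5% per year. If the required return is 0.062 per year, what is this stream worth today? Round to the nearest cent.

322.32

Value at end of year 4: C₁ / (r − g) = 11.07 / (0.062 − 0.035) = 410.0000
Discount to today: PV = 410.0000 / (1 + 0.062)^4 = 410.0000 / 1.272032 = 322.32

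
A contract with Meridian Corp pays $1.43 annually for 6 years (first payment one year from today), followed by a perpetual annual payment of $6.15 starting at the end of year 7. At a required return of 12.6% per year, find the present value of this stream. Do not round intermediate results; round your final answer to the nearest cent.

$29.73

PV of 6-year annuity: $1.43 × [1 − (1+0.126)^−6] / 0.126 = 5.78075
Perpetuity value at year 6: $6.15 / 0.126 = 48.80952
PV of perpetuity: 48.80952 / (1+0.126)^6 = 23.94827
Total PV = 5.78075 + 23.94827 = 29.72902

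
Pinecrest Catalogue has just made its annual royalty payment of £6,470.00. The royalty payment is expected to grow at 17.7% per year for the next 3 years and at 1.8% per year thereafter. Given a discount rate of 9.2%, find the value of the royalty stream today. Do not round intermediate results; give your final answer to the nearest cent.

D_1 = 7615.19000
D_2 = 8963.07863
D_3 = 10549.54355
Terminal value at year 3: TV = D_3×(1+g_2)/(r−g_2) = 10739.43533/0.074 = 145127.50448
P_0 = D_1/(1+r)^1 + D_2/(1+r)^2 + D_3/(1+r)^3 + TV/(1+r)^3
    = 6973.61722 + 7516.43541 + 8101.50593 + 111450.44641 = 134042.00496

£134042.00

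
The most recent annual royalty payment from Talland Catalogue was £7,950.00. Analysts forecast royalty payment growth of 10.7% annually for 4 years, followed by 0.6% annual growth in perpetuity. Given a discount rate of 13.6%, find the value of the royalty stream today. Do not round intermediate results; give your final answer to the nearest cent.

£85296.87

D_1 = 8800.65000
D_2 = 9742.31955
D_3 = 10784.74774
D_4 = 11938.71575
Terminal value at year 4: TV = D_4×(1+g_2)/(r−g_2) = 12010.34804/0.13 = 92387.29265
P_0 = D_1/(1+r)^1 + D_2/(1+r)^2 + D_3/(1+r)^3 + D_4/(1+r)^4 + TV/(1+r)^4
    = 7747.05106 + 7549.28303 + 7356.56365 + 7168.76405 + 55475.20491 = 85296.86670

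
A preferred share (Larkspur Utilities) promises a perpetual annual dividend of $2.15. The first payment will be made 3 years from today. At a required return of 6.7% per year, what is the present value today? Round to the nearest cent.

Value at end of year 2: C / r = $2.15 / 0.067 = $32.0896
Discount to today: PV = $32.0896 / (1 + 0.067)^2 = $32.0896 / 1.138489 = $28.19

$28.19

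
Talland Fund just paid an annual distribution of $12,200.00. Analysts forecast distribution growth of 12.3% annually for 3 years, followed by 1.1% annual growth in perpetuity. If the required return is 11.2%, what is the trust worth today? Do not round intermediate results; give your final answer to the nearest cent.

D_1 = 13700.60000
D_2 = 15385.77380
D_3 = 17278.22398
Terminal value at year 3: TV = D_3×(1+g_2)/(r−g_2) = 17468.28444/0.101 = 172953.31130
P_0 = D_1/(1+r)^1 + D_2/(1+r)^2 + D_3/(1+r)^3 + TV/(1+r)^3
    = 12320.68345 + 12442.56072 + 12565.64360 + 125780.84834 = 163109.73611

$163109.74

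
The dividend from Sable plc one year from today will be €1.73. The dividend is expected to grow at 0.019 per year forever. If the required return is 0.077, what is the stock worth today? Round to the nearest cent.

€29.83

Growing perpetuity: P = D₁ / (r − g) = €1.7300 / (0.077 − 0.019) = €29.83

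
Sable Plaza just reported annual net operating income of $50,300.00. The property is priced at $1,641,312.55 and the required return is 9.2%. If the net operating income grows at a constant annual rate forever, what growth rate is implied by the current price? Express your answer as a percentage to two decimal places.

P = D₀(1+g)/(r−g) ⇒ P(r−g) = D₀(1+g) ⇒ g(P+D₀) = P·r − D₀
g = (P·r − D₀)/(P + D₀) = ($1,641,312.55×0.092 − $50,300.00) / ($1,641,312.55 + $50,300.00) = 0.059529

5.95%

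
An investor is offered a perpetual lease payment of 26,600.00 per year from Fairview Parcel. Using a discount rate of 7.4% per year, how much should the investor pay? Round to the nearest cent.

Level perpetuity: PV = C / r = 26,600.00 / 0.074 = 359,459.46

359459.46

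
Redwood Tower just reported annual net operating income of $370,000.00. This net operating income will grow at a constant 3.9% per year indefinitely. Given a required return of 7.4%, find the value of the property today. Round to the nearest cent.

$10983714.29

D₁ = D₀ × (1 + g) = $370,000.00 × 1.039 = $384,430.0000
Growing perpetuity: P = D₁ / (r − g) = $384,430.0000 / (0.074 − 0.039) = $10,983,714.29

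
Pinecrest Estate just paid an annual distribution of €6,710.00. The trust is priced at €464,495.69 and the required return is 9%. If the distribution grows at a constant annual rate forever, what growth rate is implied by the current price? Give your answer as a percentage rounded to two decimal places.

7.45%

P = D₀(1+g)/(r−g) ⇒ P(r−g) = D₀(1+g) ⇒ g(P+D₀) = P·r − D₀
g = (P·r − D₀)/(P + D₀) = (€464,495.69×0.09 − €6,710.00) / (€464,495.69 + €6,710.00) = 0.074478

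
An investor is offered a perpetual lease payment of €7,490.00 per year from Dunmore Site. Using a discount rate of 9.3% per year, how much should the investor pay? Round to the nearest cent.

€80537.63

Level perpetuity: PV = C / r = €7,490.00 / 0.093 = €80,537.63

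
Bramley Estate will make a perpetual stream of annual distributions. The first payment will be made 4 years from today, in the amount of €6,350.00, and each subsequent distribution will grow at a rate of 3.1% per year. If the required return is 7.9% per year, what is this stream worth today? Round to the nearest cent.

Value at end of year 3: C₁ / (r − g) = €6,350.00 / (0.079 − 0.031) = €132,291.6667
Discount to today: PV = €132,291.6667 / (1 + 0.079)^3 = €132,291.6667 / 1.256216 = €105,309.65

€105309.65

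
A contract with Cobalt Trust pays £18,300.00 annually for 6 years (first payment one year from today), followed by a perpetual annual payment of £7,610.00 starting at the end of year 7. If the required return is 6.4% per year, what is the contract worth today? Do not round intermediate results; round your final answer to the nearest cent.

PV of 6-year annuity: £18,300.00 × [1 − (1+0.064)^−6] / 0.064 = 88867.12273
Perpetuity value at year 6: £7,610.00 / 0.064 = 118906.25000
PV of perpetuity: 118906.25000 / (1+0.064)^6 = 81951.12410
Total PV = 88867.12273 + 81951.12410 = 170818.24683

£170818.25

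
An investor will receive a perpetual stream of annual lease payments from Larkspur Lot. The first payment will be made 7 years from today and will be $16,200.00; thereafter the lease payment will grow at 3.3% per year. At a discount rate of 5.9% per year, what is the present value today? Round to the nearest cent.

Value at end of year 6: C₁ / (r − g) = $16,200.00 / (0.059 − 0.033) = $623,076.9231
Discount to today: PV = $623,076.9231 / (1 + 0.059)^6 = $623,076.9231 / 1.410509 = $441,739.17

$441739.17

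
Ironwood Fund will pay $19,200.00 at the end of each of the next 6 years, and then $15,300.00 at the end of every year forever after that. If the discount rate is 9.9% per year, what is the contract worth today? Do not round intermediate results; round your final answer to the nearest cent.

PV of 6-year annuity: $19,200.00 × [1 − (1+0.099)^−6] / 0.099 = 83866.62803
Perpetuity value at year 6: $15,300.00 / 0.099 = 154545.45455
PV of perpetuity: 154545.45455 / (1+0.099)^6 = 87714.23533
Total PV = 83866.62803 + 87714.23533 = 171580.86336

$171580.86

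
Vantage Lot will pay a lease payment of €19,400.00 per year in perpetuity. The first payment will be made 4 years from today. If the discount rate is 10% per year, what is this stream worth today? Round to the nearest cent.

€145755.07

Value at end of year 3: C / r = €19,400.00 / 0.1 = €194,000.0000
Discount to today: PV = €194,000.0000 / (1 + 0.1)^3 = €194,000.0000 / 1.331000 = €145,755.07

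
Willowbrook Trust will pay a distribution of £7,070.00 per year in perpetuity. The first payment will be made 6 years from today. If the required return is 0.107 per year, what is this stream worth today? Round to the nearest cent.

£39746.38

Value at end of year 5: C / r = £7,070.00 / 0.107 = £66,074.7664
Discount to today: PV = £66,074.7664 / (1 + 0.107)^5 = £66,074.7664 / 1.662410 = £39,746.38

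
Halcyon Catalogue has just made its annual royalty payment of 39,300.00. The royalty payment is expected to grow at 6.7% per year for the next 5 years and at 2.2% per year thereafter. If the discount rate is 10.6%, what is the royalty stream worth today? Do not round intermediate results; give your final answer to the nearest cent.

D_1 = 41933.10000
D_2 = 44742.61770
D_3 = 47740.37309
D_4 = 50938.97808
D_5 = 54351.88961
Terminal value at year 5: TV = D_5×(1+g_2)/(r−g_2) = 55547.63119/0.084 = 661281.32364
P_0 = D_1/(1+r)^1 + D_2/(1+r)^2 + D_3/(1+r)^3 + D_4/(1+r)^4 + D_5/(1+r)^5 + TV/(1+r)^5
    = 37914.19530 + 36577.25713 + 35287.46235 + 34043.14857 + 32842.71205 + 399586.32997 = 576251.10536

576251.11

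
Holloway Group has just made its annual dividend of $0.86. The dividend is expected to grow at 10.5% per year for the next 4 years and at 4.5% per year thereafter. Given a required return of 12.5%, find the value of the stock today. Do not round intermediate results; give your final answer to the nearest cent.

$13.75

D_1 = 0.95030
D_2 = 1.05008
D_3 = 1.16034
D_4 = 1.28218
Terminal value at year 4: TV = D_4×(1+g_2)/(r−g_2) = 1.33987/0.08 = 16.74842
P_0 = D_1/(1+r)^1 + D_2/(1+r)^2 + D_3/(1+r)^3 + D_4/(1+r)^4 + TV/(1+r)^4
    = 0.84471 + 0.82969 + 0.81494 + 0.80046 + 10.45596 = 13.74576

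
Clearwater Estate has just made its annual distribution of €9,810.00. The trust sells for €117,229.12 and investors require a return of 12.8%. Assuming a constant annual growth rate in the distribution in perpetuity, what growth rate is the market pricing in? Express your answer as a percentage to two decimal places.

4.09%

P = D₀(1+g)/(r−g) ⇒ P(r−g) = D₀(1+g) ⇒ g(P+D₀) = P·r − D₀
g = (P·r − D₀)/(P + D₀) = (€117,229.12×0.128 − €9,810.00) / (€117,229.12 + €9,810.00) = 0.040895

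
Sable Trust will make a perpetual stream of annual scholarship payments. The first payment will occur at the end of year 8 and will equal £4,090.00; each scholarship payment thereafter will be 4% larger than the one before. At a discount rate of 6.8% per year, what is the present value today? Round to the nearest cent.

Value at end of year 7: C₁ / (r − g) = £4,090.00 / (0.068 − 0.04) = £146,071.4286
Discount to today: PV = £146,071.4286 / (1 + 0.068)^7 = £146,071.4286 / 1.584889 = £92,165.10

£92165.10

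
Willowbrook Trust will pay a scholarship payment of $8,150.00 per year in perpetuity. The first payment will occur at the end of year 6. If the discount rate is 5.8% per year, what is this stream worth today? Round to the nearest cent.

Value at end of year 5: C / r = $8,150.00 / 0.058 = $140,517.2414
Discount to today: PV = $140,517.2414 / (1 + 0.058)^5 = $140,517.2414 / 1.325648 = $105,998.88

$105998.88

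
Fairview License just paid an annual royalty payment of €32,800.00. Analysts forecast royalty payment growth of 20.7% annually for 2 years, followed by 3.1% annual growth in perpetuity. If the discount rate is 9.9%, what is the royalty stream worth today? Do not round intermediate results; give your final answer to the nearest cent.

D_1 = 39589.60000
D_2 = 47784.64720
Terminal value at year 2: TV = D_2×(1+g_2)/(r−g_2) = 49265.97126/0.068 = 724499.57740
P_0 = D_1/(1+r)^1 + D_2/(1+r)^2 + TV/(1+r)^2
    = 36023.29390 + 39563.34462 + 599850.12216 = 675436.76069

€675436.76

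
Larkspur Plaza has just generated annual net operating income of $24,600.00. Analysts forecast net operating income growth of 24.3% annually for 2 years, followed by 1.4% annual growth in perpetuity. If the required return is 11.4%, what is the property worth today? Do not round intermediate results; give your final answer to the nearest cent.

D_1 = 30577.80000
D_2 = 38008.20540
Terminal value at year 2: TV = D_2×(1+g_2)/(r−g_2) = 38540.32028/0.1 = 385403.20276
P_0 = D_1/(1+r)^1 + D_2/(1+r)^2 + TV/(1+r)^2
    = 27448.65350 + 30627.17801 + 310559.58501 = 368635.41652

$368635.42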